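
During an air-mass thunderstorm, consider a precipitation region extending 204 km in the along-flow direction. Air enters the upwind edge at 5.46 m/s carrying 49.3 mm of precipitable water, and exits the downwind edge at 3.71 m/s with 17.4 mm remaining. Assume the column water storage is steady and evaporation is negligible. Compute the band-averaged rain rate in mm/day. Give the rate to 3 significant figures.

R ≈ 86.7 mm/day

Column moisture flux per unit crosswind length is F = V × PW.
Inflow: F_in = 5.46 × 49.3 = 269.178 mm·m/s
Outflow: F_out = 3.71 × 17.4 = 64.554 mm·m/s
Steady-state rate R = (F_in − F_out)/L = (269.178 − 64.554) / 204000 m = 1.003e-03 mm/s.
R = 1.003e-03 × 3600 × 24 = 86.7 mm/day.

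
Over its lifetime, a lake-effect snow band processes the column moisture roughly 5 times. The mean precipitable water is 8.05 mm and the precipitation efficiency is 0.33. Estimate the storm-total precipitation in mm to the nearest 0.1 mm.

Each cycle deposits ε × PW = 0.33 × 8.05 = 2.6565 mm.
Over 5 cycles: 5 × 2.6565 = 13.3 mm.

precipitation ≈ 13.3 mm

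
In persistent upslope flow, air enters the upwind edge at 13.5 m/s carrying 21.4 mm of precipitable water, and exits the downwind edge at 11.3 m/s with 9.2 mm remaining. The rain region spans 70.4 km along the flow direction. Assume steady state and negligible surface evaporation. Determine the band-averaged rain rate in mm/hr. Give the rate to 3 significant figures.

Column moisture flux per unit crosswind length is F = V × PW.
Inflow: F_in = 13.5 × 21.4 = 288.9 mm·m/s
Outflow: F_out = 11.3 × 9.2 = 103.96 mm·m/s
Steady-state rate R = (F_in − F_out)/L = (288.9 − 103.96) / 70400 m = 2.627e-03 mm/s.
R = 2.627e-03 × 3600 = 9.46 mm/hr.

R ≈ 9.46 mm/hr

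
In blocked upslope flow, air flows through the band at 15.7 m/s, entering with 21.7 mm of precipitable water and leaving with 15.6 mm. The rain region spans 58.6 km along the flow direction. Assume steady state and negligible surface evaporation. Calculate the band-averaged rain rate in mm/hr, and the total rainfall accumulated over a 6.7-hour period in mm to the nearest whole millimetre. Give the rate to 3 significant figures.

R ≈ 5.88 mm/hr; total ≈ 39 mm

Column moisture flux per unit crosswind length is F = V × PW.
Inflow: F_in = 15.7 × 21.7 = 340.69 mm·m/s
Outflow: F_out = 15.7 × 15.6 = 244.92 mm·m/s
Steady-state rate R = (F_in − F_out)/L = (340.69 − 244.92) / 58600 m = 1.634e-03 mm/s.
R = 1.634e-03 × 3600 = 5.88 mm/hr.
Over 6.7 h: total = 5.88 × 6.7 = 39.396 ≈ 39 mm.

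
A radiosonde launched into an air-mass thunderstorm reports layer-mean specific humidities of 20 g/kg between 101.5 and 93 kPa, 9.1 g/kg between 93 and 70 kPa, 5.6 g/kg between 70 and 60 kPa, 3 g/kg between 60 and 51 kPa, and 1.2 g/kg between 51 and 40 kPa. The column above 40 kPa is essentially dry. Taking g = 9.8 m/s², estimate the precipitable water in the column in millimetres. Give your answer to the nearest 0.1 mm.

PW ≈ 48.5 mm

Precipitable water is the column-integrated vapour mass per unit area: PW = (1/g) Σ q̄ Δp, with q in kg/kg and Δp in Pa (1 kg/m² of water = 1 mm).
Layer 101.5–93 kPa: Δp = 85 hPa = 8500 Pa, q̄ = 0.02 kg/kg → 0.02 × 8500 / 9.8 = 17.35 mm
Layer 93–70 kPa: Δp = 230 hPa = 23000 Pa, q̄ = 0.0091 kg/kg → 0.0091 × 23000 / 9.8 = 21.36 mm
Layer 70–60 kPa: Δp = 100 hPa = 10000 Pa, q̄ = 0.0056 kg/kg → 0.0056 × 10000 / 9.8 = 5.71 mm
Layer 60–51 kPa: Δp = 90 hPa = 9000 Pa, q̄ = 0.003 kg/kg → 0.003 × 9000 / 9.8 = 2.76 mm
Layer 51–40 kPa: Δp = 110 hPa = 11000 Pa, q̄ = 0.0012 kg/kg → 0.0012 × 11000 / 9.8 = 1.35 mm
PW = 17.35 + 21.36 + 5.71 + 2.76 + 1.35 = 48.53 ≈ 48.5 mm.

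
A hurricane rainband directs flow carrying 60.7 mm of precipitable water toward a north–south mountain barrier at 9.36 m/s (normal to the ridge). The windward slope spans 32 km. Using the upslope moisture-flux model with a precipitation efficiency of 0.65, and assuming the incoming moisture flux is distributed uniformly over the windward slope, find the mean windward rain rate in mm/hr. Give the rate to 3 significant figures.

Incoming column moisture flux per unit ridge length: F = V × PW = 9.36 × 60.7 = 568.152 mm·m/s.
Spread over the 32 km slope with efficiency ε = 0.65: R = ε·F/W = 0.65 × 568.152 / 32000 m = 1.154e-02 mm/s.
R = 1.154e-02 × 3600 = 41.5 mm/hr.

R ≈ 41.5 mm/hr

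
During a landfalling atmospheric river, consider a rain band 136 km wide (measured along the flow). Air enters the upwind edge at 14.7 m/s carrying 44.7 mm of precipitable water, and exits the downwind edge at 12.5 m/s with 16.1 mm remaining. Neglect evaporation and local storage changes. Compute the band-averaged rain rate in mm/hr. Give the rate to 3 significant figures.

R ≈ 12.1 mm/hr

Column moisture flux per unit crosswind length is F = V × PW.
Inflow: F_in = 14.7 × 44.7 = 657.09 mm·m/s
Outflow: F_out = 12.5 × 16.1 = 201.25 mm·m/s
Steady-state rate R = (F_in − F_out)/L = (657.09 − 201.25) / 136000 m = 3.352e-03 mm/s.
R = 3.352e-03 × 3600 = 12.1 mm/hr.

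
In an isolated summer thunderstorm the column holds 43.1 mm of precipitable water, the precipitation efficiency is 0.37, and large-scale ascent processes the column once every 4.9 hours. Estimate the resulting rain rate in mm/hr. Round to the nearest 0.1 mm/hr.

Each overturning extracts ε × PW = 0.37 × 43.1 = 15.947 mm.
Rate = ε·PW / τ = 15.947 / 4.9 h = 3.3 mm/hr.

R ≈ 3.3 mm/hr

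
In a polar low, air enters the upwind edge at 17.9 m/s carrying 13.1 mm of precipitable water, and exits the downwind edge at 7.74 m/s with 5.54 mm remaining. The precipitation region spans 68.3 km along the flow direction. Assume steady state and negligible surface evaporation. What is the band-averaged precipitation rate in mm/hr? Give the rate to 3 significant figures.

R ≈ 10.1 mm/hr

Column moisture flux per unit crosswind length is F = V × PW.
Inflow: F_in = 17.9 × 13.1 = 234.49 mm·m/s
Outflow: F_out = 7.74 × 5.54 = 42.8796 mm·m/s
Steady-state rate R = (F_in − F_out)/L = (234.49 − 42.8796) / 68300 m = 2.805e-03 mm/s.
R = 2.805e-03 × 3600 = 10.1 mm/hr.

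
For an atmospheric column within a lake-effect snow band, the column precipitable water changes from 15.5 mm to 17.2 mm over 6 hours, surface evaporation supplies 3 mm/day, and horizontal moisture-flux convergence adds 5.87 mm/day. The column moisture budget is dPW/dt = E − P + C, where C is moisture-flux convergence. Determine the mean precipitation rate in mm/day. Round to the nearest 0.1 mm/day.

P ≈ 2.1 mm/day

dPW/dt = (17.2 − 15.5) mm / (6/24 day) = +6.800 mm/day.
P = E + C − dPW/dt = 3 + (5.87) − (+6.800) = 2.1 mm/day.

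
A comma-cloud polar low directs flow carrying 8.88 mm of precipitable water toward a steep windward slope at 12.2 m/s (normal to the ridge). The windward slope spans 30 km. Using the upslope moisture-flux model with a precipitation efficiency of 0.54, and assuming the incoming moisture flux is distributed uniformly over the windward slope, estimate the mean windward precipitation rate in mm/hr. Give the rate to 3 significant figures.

Incoming column moisture flux per unit ridge length: F = V × PW = 12.2 × 8.88 = 108.336 mm·m/s.
Spread over the 30 km slope with efficiency ε = 0.54: R = ε·F/W = 0.54 × 108.336 / 30000 m = 1.950e-03 mm/s.
R = 1.950e-03 × 3600 = 7.02 mm/hr.

R ≈ 7.02 mm/hr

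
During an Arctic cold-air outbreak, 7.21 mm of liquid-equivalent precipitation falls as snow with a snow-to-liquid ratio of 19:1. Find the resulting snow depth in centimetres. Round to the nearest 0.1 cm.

Snow depth = liquid × ratio = 7.21 mm × 19 = 136.99 mm = 13.7 cm.

snow depth ≈ 13.7 cm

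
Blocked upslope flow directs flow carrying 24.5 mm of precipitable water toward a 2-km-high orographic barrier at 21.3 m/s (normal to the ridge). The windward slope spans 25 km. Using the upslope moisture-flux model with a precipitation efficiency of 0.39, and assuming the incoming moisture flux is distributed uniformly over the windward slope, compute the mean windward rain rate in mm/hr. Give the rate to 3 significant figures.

Incoming column moisture flux per unit ridge length: F = V × PW = 21.3 × 24.5 = 521.85 mm·m/s.
Spread over the 25 km slope with efficiency ε = 0.39: R = ε·F/W = 0.39 × 521.85 / 25000 m = 8.141e-03 mm/s.
R = 8.141e-03 × 3600 = 29.3 mm/hr.

R ≈ 29.3 mm/hr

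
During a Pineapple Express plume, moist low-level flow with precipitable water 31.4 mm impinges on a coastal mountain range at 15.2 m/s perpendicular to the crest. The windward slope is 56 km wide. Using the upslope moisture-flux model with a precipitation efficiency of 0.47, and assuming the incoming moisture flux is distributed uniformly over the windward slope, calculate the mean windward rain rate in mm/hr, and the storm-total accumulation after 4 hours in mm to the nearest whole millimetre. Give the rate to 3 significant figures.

Incoming column moisture flux per unit ridge length: F = V × PW = 15.2 × 31.4 = 477.28 mm·m/s.
Spread over the 56 km slope with efficiency ε = 0.47: R = ε·F/W = 0.47 × 477.28 / 56000 m = 4.006e-03 mm/s.
R = 4.006e-03 × 3600 = 14.4 mm/hr.
Over 4 h: total = 14.4 × 4 = 57.6 ≈ 58 mm.

R ≈ 14.4 mm/hr; total ≈ 58 mm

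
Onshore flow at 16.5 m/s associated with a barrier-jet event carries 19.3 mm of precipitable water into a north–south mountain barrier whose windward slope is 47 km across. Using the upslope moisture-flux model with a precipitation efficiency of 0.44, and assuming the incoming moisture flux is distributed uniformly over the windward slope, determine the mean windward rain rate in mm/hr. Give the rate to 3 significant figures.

R ≈ 10.7 mm/hr

Incoming column moisture flux per unit ridge length: F = V × PW = 16.5 × 19.3 = 318.45 mm·m/s.
Spread over the 47 km slope with efficiency ε = 0.44: R = ε·F/W = 0.44 × 318.45 / 47000 m = 2.981e-03 mm/s.
R = 2.981e-03 × 3600 = 10.7 mm/hr.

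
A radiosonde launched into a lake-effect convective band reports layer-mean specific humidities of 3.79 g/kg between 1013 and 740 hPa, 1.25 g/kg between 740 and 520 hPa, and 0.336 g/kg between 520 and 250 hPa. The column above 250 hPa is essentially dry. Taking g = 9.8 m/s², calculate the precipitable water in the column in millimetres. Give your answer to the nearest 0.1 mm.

PW ≈ 14.3 mm

Precipitable water is the column-integrated vapour mass per unit area: PW = (1/g) Σ q̄ Δp, with q in kg/kg and Δp in Pa (1 kg/m² of water = 1 mm).
Layer 1013–740 hPa: Δp = 273 hPa = 27300 Pa, q̄ = 0.00379 kg/kg → 0.00379 × 27300 / 9.8 = 10.56 mm
Layer 740–520 hPa: Δp = 220 hPa = 22000 Pa, q̄ = 0.00125 kg/kg → 0.00125 × 22000 / 9.8 = 2.81 mm
Layer 520–250 hPa: Δp = 270 hPa = 27000 Pa, q̄ = 0.000336 kg/kg → 0.000336 × 27000 / 9.8 = 0.93 mm
PW = 10.56 + 2.81 + 0.93 = 14.30 ≈ 14.3 mm.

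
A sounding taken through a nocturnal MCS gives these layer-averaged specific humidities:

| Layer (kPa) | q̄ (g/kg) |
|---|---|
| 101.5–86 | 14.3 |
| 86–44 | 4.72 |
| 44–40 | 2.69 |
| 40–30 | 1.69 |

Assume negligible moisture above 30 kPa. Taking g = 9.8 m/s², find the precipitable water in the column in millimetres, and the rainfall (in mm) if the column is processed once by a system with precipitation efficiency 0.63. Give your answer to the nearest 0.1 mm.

Precipitable water is the column-integrated vapour mass per unit area: PW = (1/g) Σ q̄ Δp, with q in kg/kg and Δp in Pa (1 kg/m² of water = 1 mm).
Layer 101.5–86 kPa: Δp = 155 hPa = 15500 Pa, q̄ = 0.0143 kg/kg → 0.0143 × 15500 / 9.8 = 22.62 mm
Layer 86–44 kPa: Δp = 420 hPa = 42000 Pa, q̄ = 0.00472 kg/kg → 0.00472 × 42000 / 9.8 = 20.23 mm
Layer 44–40 kPa: Δp = 40 hPa = 4000 Pa, q̄ = 0.00269 kg/kg → 0.00269 × 4000 / 9.8 = 1.10 mm
Layer 40–30 kPa: Δp = 100 hPa = 10000 Pa, q̄ = 0.00169 kg/kg → 0.00169 × 10000 / 9.8 = 1.72 mm
PW = 22.62 + 20.23 + 1.10 + 1.72 = 45.67 ≈ 45.7 mm.
Rainfall = ε × PW = 0.63 × 45.7 = 28.8 mm.

PW ≈ 45.7 mm; rainfall ≈ 28.8 mm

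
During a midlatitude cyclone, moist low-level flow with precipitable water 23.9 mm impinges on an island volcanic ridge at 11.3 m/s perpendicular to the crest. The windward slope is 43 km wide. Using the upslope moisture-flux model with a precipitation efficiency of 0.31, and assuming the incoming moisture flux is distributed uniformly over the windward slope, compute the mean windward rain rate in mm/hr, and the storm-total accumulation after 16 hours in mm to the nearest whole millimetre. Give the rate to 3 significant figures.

Incoming column moisture flux per unit ridge length: F = V × PW = 11.3 × 23.9 = 270.07 mm·m/s.
Spread over the 43 km slope with efficiency ε = 0.31: R = ε·F/W = 0.31 × 270.07 / 43000 m = 1.947e-03 mm/s.
R = 1.947e-03 × 3600 = 7.01 mm/hr.
Over 16 h: total = 7.01 × 16 = 112.16 ≈ 112 mm.

R ≈ 7.01 mm/hr; total ≈ 112 mm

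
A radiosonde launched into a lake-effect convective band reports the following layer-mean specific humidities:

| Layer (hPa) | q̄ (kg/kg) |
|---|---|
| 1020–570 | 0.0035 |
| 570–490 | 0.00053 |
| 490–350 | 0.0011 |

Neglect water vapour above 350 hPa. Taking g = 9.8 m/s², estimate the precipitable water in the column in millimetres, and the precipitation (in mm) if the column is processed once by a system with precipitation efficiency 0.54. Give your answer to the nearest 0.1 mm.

PW ≈ 18.1 mm; precipitation ≈ 9.8 mm

Precipitable water is the column-integrated vapour mass per unit area: PW = (1/g) Σ q̄ Δp, with q in kg/kg and Δp in Pa (1 kg/m² of water = 1 mm).
Layer 1020–570 hPa: Δp = 450 hPa = 45000 Pa, q̄ = 0.0035 kg/kg → 0.0035 × 45000 / 9.8 = 16.07 mm
Layer 570–490 hPa: Δp = 80 hPa = 8000 Pa, q̄ = 0.00053 kg/kg → 0.00053 × 8000 / 9.8 = 0.43 mm
Layer 490–350 hPa: Δp = 140 hPa = 14000 Pa, q̄ = 0.0011 kg/kg → 0.0011 × 14000 / 9.8 = 1.57 mm
PW = 16.07 + 0.43 + 1.57 = 18.07 ≈ 18.1 mm.
Precipitation = ε × PW = 0.54 × 18.1 = 9.8 mm.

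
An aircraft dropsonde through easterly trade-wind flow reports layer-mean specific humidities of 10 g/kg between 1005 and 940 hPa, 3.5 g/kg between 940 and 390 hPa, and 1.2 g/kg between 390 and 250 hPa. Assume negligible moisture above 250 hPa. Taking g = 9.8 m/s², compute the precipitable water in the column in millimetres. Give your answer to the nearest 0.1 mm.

Precipitable water is the column-integrated vapour mass per unit area: PW = (1/g) Σ q̄ Δp, with q in kg/kg and Δp in Pa (1 kg/m² of water = 1 mm).
Layer 1005–940 hPa: Δp = 65 hPa = 6500 Pa, q̄ = 0.01 kg/kg → 0.01 × 6500 / 9.8 = 6.63 mm
Layer 940–390 hPa: Δp = 550 hPa = 55000 Pa, q̄ = 0.0035 kg/kg → 0.0035 × 55000 / 9.8 = 19.64 mm
Layer 390–250 hPa: Δp = 140 hPa = 14000 Pa, q̄ = 0.0012 kg/kg → 0.0012 × 14000 / 9.8 = 1.71 mm
PW = 6.63 + 19.64 + 1.71 = 27.98 ≈ 28.0 mm.

PW ≈ 28.0 mm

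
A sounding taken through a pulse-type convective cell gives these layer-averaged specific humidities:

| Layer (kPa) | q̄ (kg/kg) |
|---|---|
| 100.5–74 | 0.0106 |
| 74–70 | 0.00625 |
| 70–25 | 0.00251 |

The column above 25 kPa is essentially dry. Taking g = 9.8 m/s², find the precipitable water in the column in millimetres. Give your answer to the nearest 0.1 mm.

Precipitable water is the column-integrated vapour mass per unit area: PW = (1/g) Σ q̄ Δp, with q in kg/kg and Δp in Pa (1 kg/m² of water = 1 mm).
Layer 100.5–74 kPa: Δp = 265 hPa = 26500 Pa, q̄ = 0.0106 kg/kg → 0.0106 × 26500 / 9.8 = 28.66 mm
Layer 74–70 kPa: Δp = 40 hPa = 4000 Pa, q̄ = 0.00625 kg/kg → 0.00625 × 4000 / 9.8 = 2.55 mm
Layer 70–25 kPa: Δp = 450 hPa = 45000 Pa, q̄ = 0.00251 kg/kg → 0.00251 × 45000 / 9.8 = 11.53 mm
PW = 28.66 + 2.55 + 11.53 = 42.74 ≈ 42.7 mm.

PW ≈ 42.7 mm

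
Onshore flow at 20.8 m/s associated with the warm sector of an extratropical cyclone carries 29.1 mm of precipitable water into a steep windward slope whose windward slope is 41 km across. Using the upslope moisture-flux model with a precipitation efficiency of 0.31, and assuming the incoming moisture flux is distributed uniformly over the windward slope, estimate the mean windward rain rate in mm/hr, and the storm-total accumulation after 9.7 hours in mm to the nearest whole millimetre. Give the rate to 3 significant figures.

Incoming column moisture flux per unit ridge length: F = V × PW = 20.8 × 29.1 = 605.28 mm·m/s.
Spread over the 41 km slope with efficiency ε = 0.31: R = ε·F/W = 0.31 × 605.28 / 41000 m = 4.577e-03 mm/s.
R = 4.577e-03 × 3600 = 16.5 mm/hr.
Over 9.7 h: total = 16.5 × 9.7 = 160.05 ≈ 160 mm.

R ≈ 16.5 mm/hr; total ≈ 160 mm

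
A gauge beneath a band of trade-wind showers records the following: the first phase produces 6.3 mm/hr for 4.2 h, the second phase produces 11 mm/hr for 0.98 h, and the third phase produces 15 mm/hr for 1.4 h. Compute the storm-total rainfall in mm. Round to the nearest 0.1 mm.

Total = Σ Rᵢ Δtᵢ = 6.3 × 4.2 + 11 × 0.98 + 15 × 1.4
      = 26.46 + 10.78 + 21 = 58.2 mm.

total ≈ 58.2 mm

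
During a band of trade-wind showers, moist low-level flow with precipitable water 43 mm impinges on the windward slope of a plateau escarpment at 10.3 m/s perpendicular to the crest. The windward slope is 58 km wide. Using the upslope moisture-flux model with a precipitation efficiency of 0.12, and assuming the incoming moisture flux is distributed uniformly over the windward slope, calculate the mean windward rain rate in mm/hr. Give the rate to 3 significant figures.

R ≈ 3.30 mm/hr

Incoming column moisture flux per unit ridge length: F = V × PW = 10.3 × 43 = 442.9 mm·m/s.
Spread over the 58 km slope with efficiency ε = 0.12: R = ε·F/W = 0.12 × 442.9 / 58000 m = 9.163e-04 mm/s.
R = 9.163e-04 × 3600 = 3.30 mm/hr.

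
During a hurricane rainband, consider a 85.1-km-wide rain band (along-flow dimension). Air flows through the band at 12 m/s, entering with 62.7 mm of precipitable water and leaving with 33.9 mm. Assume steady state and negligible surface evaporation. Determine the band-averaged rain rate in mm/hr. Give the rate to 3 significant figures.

R ≈ 14.6 mm/hr

Column moisture flux per unit crosswind length is F = V × PW.
Inflow: F_in = 12 × 62.7 = 752.4 mm·m/s
Outflow: F_out = 12 × 33.9 = 406.8 mm·m/s
Steady-state rate R = (F_in − F_out)/L = (752.4 − 406.8) / 85100 m = 4.061e-03 mm/s.
R = 4.061e-03 × 3600 = 14.6 mm/hr.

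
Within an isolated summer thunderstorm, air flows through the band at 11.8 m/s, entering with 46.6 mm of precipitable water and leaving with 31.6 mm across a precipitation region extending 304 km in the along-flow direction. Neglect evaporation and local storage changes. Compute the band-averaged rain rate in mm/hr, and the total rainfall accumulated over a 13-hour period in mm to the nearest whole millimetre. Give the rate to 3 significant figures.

R ≈ 2.10 mm/hr; total ≈ 27 mm

Column moisture flux per unit crosswind length is F = V × PW.
Inflow: F_in = 11.8 × 46.6 = 549.88 mm·m/s
Outflow: F_out = 11.8 × 31.6 = 372.88 mm·m/s
Steady-state rate R = (F_in − F_out)/L = (549.88 − 372.88) / 304000 m = 5.822e-04 mm/s.
R = 5.822e-04 × 3600 = 2.10 mm/hr.
Over 13 h: total = 2.10 × 13 = 27.3 ≈ 27 mm.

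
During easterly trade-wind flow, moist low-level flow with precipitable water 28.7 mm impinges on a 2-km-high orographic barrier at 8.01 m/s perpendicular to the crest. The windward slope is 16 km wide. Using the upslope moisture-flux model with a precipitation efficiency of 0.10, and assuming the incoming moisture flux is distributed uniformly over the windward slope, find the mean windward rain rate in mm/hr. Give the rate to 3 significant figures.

Incoming column moisture flux per unit ridge length: F = V × PW = 8.01 × 28.7 = 229.887 mm·m/s.
Spread over the 16 km slope with efficiency ε = 0.10: R = ε·F/W = 0.10 × 229.887 / 16000 m = 1.437e-03 mm/s.
R = 1.437e-03 × 3600 = 5.17 mm/hr.

R ≈ 5.17 mm/hr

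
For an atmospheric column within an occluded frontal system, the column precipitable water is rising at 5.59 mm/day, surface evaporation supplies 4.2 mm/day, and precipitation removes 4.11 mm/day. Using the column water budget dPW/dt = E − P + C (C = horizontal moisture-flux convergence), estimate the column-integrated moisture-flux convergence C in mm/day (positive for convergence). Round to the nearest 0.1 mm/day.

dPW/dt = +5.59 mm/day.
C = dPW/dt − E + P = (+5.59) − 4.2 + 4.11 = 5.5 mm/day.

C ≈ 5.5 mm/day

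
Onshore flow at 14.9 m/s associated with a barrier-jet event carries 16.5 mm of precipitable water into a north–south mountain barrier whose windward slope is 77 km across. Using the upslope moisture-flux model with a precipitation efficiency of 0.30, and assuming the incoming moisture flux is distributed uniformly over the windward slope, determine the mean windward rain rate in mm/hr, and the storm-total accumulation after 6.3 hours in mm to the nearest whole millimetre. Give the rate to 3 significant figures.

R ≈ 3.45 mm/hr; total ≈ 22 mm

Incoming column moisture flux per unit ridge length: F = V × PW = 14.9 × 16.5 = 245.85 mm·m/s.
Spread over the 77 km slope with efficiency ε = 0.30: R = ε·F/W = 0.30 × 245.85 / 77000 m = 9.579e-04 mm/s.
R = 9.579e-04 × 3600 = 3.45 mm/hr.
Over 6.3 h: total = 3.45 × 6.3 = 21.735 ≈ 22 mm.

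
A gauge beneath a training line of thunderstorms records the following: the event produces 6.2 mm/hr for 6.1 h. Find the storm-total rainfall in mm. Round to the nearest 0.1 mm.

Total = Σ Rᵢ Δtᵢ = 6.2 × 6.1
      = 37.82 = 37.8 mm.

total ≈ 37.8 mm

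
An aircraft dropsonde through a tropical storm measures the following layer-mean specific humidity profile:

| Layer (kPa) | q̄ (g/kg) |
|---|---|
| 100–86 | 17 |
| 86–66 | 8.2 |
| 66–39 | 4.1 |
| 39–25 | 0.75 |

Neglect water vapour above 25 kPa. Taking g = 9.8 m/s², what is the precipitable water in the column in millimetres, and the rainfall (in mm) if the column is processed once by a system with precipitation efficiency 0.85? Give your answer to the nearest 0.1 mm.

Precipitable water is the column-integrated vapour mass per unit area: PW = (1/g) Σ q̄ Δp, with q in kg/kg and Δp in Pa (1 kg/m² of water = 1 mm).
Layer 100–86 kPa: Δp = 140 hPa = 14000 Pa, q̄ = 0.017 kg/kg → 0.017 × 14000 / 9.8 = 24.29 mm
Layer 86–66 kPa: Δp = 200 hPa = 20000 Pa, q̄ = 0.0082 kg/kg → 0.0082 × 20000 / 9.8 = 16.73 mm
Layer 66–39 kPa: Δp = 270 hPa = 27000 Pa, q̄ = 0.0041 kg/kg → 0.0041 × 27000 / 9.8 = 11.30 mm
Layer 39–25 kPa: Δp = 140 hPa = 14000 Pa, q̄ = 0.00075 kg/kg → 0.00075 × 14000 / 9.8 = 1.07 mm
PW = 24.29 + 16.73 + 11.30 + 1.07 = 53.39 ≈ 53.4 mm.
Rainfall = ε × PW = 0.85 × 53.4 = 45.4 mm.

PW ≈ 53.4 mm; rainfall ≈ 45.4 mm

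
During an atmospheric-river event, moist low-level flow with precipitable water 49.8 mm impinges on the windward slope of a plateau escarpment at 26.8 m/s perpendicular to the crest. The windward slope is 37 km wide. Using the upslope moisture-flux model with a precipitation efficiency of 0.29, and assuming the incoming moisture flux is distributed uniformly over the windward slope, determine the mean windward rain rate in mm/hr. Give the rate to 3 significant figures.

Incoming column moisture flux per unit ridge length: F = V × PW = 26.8 × 49.8 = 1334.64 mm·m/s.
Spread over the 37 km slope with efficiency ε = 0.29: R = ε·F/W = 0.29 × 1334.64 / 37000 m = 1.046e-02 mm/s.
R = 1.046e-02 × 3600 = 37.7 mm/hr.

R ≈ 37.7 mm/hr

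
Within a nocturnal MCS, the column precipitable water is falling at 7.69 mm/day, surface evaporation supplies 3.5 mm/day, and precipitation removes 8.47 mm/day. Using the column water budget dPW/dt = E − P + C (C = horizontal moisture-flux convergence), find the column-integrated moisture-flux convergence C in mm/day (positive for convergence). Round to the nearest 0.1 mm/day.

dPW/dt = -7.69 mm/day.
C = dPW/dt − E + P = (-7.69) − 3.5 + 8.47 = -2.7 mm/day.

C ≈ -2.7 mm/day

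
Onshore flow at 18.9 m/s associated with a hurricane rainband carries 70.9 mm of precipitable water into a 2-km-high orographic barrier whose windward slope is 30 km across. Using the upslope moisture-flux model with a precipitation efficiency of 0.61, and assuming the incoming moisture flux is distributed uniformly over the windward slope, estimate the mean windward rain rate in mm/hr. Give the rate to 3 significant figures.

Incoming column moisture flux per unit ridge length: F = V × PW = 18.9 × 70.9 = 1340.01 mm·m/s.
Spread over the 30 km slope with efficiency ε = 0.61: R = ε·F/W = 0.61 × 1340.01 / 30000 m = 2.725e-02 mm/s.
R = 2.725e-02 × 3600 = 98.1 mm/hr.

R ≈ 98.1 mm/hr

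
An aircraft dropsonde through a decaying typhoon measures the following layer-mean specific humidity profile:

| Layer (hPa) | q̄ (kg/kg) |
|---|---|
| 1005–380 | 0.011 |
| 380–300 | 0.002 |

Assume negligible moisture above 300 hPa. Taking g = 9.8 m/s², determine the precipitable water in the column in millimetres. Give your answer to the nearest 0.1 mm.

Precipitable water is the column-integrated vapour mass per unit area: PW = (1/g) Σ q̄ Δp, with q in kg/kg and Δp in Pa (1 kg/m² of water = 1 mm).
Layer 1005–380 hPa: Δp = 625 hPa = 62500 Pa, q̄ = 0.011 kg/kg → 0.011 × 62500 / 9.8 = 70.15 mm
Layer 380–300 hPa: Δp = 80 hPa = 8000 Pa, q̄ = 0.002 kg/kg → 0.002 × 8000 / 9.8 = 1.63 mm
PW = 70.15 + 1.63 = 71.78 ≈ 71.8 mm.

PW ≈ 71.8 mm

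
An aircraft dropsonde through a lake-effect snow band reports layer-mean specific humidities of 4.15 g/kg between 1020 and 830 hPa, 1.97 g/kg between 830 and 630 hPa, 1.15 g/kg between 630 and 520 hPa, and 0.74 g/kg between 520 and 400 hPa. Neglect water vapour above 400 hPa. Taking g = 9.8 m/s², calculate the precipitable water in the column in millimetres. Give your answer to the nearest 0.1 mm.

Precipitable water is the column-integrated vapour mass per unit area: PW = (1/g) Σ q̄ Δp, with q in kg/kg and Δp in Pa (1 kg/m² of water = 1 mm).
Layer 1020–830 hPa: Δp = 190 hPa = 19000 Pa, q̄ = 0.00415 kg/kg → 0.00415 × 19000 / 9.8 = 8.05 mm
Layer 830–630 hPa: Δp = 200 hPa = 20000 Pa, q̄ = 0.00197 kg/kg → 0.00197 × 20000 / 9.8 = 4.02 mm
Layer 630–520 hPa: Δp = 110 hPa = 11000 Pa, q̄ = 0.00115 kg/kg → 0.00115 × 11000 / 9.8 = 1.29 mm
Layer 520–400 hPa: Δp = 120 hPa = 12000 Pa, q̄ = 0.00074 kg/kg → 0.00074 × 12000 / 9.8 = 0.91 mm
PW = 8.05 + 4.02 + 1.29 + 0.91 = 14.27 ≈ 14.3 mm.

PW ≈ 14.3 mm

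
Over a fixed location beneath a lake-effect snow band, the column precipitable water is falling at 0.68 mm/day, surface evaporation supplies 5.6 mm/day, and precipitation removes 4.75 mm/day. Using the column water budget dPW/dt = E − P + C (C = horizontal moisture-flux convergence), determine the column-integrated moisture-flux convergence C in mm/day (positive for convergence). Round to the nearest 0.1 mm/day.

C ≈ -1.5 mm/day

dPW/dt = -0.68 mm/day.
C = dPW/dt − E + P = (-0.68) − 5.6 + 4.75 = -1.5 mm/day.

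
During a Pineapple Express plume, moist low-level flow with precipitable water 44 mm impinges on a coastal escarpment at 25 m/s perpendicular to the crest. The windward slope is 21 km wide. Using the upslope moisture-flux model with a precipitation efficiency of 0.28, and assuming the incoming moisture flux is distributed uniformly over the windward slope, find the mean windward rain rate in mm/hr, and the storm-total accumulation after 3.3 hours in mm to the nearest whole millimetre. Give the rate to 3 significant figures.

Incoming column moisture flux per unit ridge length: F = V × PW = 25 × 44 = 1100 mm·m/s.
Spread over the 21 km slope with efficiency ε = 0.28: R = ε·F/W = 0.28 × 1100 / 21000 m = 1.467e-02 mm/s.
R = 1.467e-02 × 3600 = 52.8 mm/hr.
Over 3.3 h: total = 52.8 × 3.3 = 174.24 ≈ 174 mm.

R ≈ 52.8 mm/hr; total ≈ 174 mm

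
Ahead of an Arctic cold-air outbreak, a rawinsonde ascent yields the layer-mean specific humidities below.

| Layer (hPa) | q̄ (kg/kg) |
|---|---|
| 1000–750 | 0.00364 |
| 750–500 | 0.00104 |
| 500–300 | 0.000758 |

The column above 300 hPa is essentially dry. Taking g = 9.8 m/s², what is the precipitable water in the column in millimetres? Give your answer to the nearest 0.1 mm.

PW ≈ 13.5 mm

Precipitable water is the column-integrated vapour mass per unit area: PW = (1/g) Σ q̄ Δp, with q in kg/kg and Δp in Pa (1 kg/m² of water = 1 mm).
Layer 1000–750 hPa: Δp = 250 hPa = 25000 Pa, q̄ = 0.00364 kg/kg → 0.00364 × 25000 / 9.8 = 9.29 mm
Layer 750–500 hPa: Δp = 250 hPa = 25000 Pa, q̄ = 0.00104 kg/kg → 0.00104 × 25000 / 9.8 = 2.65 mm
Layer 500–300 hPa: Δp = 200 hPa = 20000 Pa, q̄ = 0.000758 kg/kg → 0.000758 × 20000 / 9.8 = 1.55 mm
PW = 9.29 + 2.65 + 1.55 = 13.49 ≈ 13.5 mm.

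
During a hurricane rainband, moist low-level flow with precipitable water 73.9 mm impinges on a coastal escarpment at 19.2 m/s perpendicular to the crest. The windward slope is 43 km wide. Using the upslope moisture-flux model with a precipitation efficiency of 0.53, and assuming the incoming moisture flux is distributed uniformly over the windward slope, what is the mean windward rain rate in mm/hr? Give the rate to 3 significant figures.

Incoming column moisture flux per unit ridge length: F = V × PW = 19.2 × 73.9 = 1418.88 mm·m/s.
Spread over the 43 km slope with efficiency ε = 0.53: R = ε·F/W = 0.53 × 1418.88 / 43000 m = 1.749e-02 mm/s.
R = 1.749e-02 × 3600 = 63.0 mm/hr.

R ≈ 63.0 mm/hr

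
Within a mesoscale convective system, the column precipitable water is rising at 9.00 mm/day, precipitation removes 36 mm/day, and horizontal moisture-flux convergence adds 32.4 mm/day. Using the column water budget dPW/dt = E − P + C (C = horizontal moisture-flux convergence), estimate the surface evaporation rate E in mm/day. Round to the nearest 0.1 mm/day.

E ≈ 12.6 mm/day

dPW/dt = +9.00 mm/day.
E = dPW/dt + P − C = (+9.00) + 36 − (32.4) = 12.6 mm/day.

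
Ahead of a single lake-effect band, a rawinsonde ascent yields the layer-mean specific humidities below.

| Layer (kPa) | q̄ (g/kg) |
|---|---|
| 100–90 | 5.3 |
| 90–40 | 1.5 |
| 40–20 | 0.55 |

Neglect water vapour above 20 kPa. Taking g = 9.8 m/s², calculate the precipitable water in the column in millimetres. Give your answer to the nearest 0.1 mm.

Precipitable water is the column-integrated vapour mass per unit area: PW = (1/g) Σ q̄ Δp, with q in kg/kg and Δp in Pa (1 kg/m² of water = 1 mm).
Layer 100–90 kPa: Δp = 100 hPa = 10000 Pa, q̄ = 0.0053 kg/kg → 0.0053 × 10000 / 9.8 = 5.41 mm
Layer 90–40 kPa: Δp = 500 hPa = 50000 Pa, q̄ = 0.0015 kg/kg → 0.0015 × 50000 / 9.8 = 7.65 mm
Layer 40–20 kPa: Δp = 200 hPa = 20000 Pa, q̄ = 0.00055 kg/kg → 0.00055 × 20000 / 9.8 = 1.12 mm
PW = 5.41 + 7.65 + 1.12 = 14.18 ≈ 14.2 mm.

PW ≈ 14.2 mm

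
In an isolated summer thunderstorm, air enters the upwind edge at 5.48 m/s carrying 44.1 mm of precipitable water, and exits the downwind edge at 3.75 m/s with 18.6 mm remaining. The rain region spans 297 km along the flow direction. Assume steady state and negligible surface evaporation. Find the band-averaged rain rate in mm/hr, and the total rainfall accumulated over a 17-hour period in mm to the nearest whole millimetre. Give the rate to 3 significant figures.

Column moisture flux per unit crosswind length is F = V × PW.
Inflow: F_in = 5.48 × 44.1 = 241.668 mm·m/s
Outflow: F_out = 3.75 × 18.6 = 69.75 mm·m/s
Steady-state rate R = (F_in − F_out)/L = (241.668 − 69.75) / 297000 m = 5.788e-04 mm/s.
R = 5.788e-04 × 3600 = 2.08 mm/hr.
Over 17 h: total = 2.08 × 17 = 35.36 ≈ 35 mm.

R ≈ 2.08 mm/hr; total ≈ 35 mm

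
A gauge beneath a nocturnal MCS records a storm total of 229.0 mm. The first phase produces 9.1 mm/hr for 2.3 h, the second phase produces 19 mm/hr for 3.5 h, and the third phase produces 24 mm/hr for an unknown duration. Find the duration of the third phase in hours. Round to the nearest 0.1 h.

Known phases: 9.1 × 2.3 + 19 × 3.5 = 20.93 + 66.5 = 87.43 mm.
Remaining depth = 229.0 − 87.43 = 141.57 mm.
Duration = 141.57 / 24 = 5.9 h.

duration ≈ 5.9 h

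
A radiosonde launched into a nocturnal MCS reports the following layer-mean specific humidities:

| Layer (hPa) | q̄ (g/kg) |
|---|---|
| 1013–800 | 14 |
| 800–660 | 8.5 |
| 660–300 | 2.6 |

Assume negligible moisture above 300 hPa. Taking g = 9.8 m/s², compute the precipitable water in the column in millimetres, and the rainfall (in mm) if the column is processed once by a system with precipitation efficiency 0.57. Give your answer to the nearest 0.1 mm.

PW ≈ 52.1 mm; rainfall ≈ 29.7 mm

Precipitable water is the column-integrated vapour mass per unit area: PW = (1/g) Σ q̄ Δp, with q in kg/kg and Δp in Pa (1 kg/m² of water = 1 mm).
Layer 1013–800 hPa: Δp = 213 hPa = 21300 Pa, q̄ = 0.014 kg/kg → 0.014 × 21300 / 9.8 = 30.43 mm
Layer 800–660 hPa: Δp = 140 hPa = 14000 Pa, q̄ = 0.0085 kg/kg → 0.0085 × 14000 / 9.8 = 12.14 mm
Layer 660–300 hPa: Δp = 360 hPa = 36000 Pa, q̄ = 0.0026 kg/kg → 0.0026 × 36000 / 9.8 = 9.55 mm
PW = 30.43 + 12.14 + 9.55 = 52.12 ≈ 52.1 mm.
Rainfall = ε × PW = 0.57 × 52.1 = 29.7 mm.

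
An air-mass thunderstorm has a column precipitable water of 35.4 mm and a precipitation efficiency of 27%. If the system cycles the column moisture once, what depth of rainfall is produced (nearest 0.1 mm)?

Rainfall = ε × PW = 0.27 × 35.4 = 9.6 mm.

rainfall ≈ 9.6 mm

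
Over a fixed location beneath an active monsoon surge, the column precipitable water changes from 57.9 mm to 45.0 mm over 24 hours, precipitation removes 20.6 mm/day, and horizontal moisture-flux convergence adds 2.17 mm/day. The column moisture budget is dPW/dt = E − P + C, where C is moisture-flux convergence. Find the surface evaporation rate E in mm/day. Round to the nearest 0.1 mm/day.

E ≈ 5.5 mm/day

dPW/dt = (45.0 − 57.9) mm / (24/24 day) = -12.900 mm/day.
E = dPW/dt + P − C = (-12.900) + 20.6 − (2.17) = 5.5 mm/day.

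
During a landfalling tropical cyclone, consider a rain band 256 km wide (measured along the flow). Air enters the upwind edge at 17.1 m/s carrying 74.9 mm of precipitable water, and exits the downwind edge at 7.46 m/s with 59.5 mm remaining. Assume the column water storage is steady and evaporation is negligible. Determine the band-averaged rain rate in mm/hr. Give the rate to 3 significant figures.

Column moisture flux per unit crosswind length is F = V × PW.
Inflow: F_in = 17.1 × 74.9 = 1280.79 mm·m/s
Outflow: F_out = 7.46 × 59.5 = 443.87 mm·m/s
Steady-state rate R = (F_in − F_out)/L = (1280.79 − 443.87) / 256000 m = 3.269e-03 mm/s.
R = 3.269e-03 × 3600 = 11.8 mm/hr.

R ≈ 11.8 mm/hr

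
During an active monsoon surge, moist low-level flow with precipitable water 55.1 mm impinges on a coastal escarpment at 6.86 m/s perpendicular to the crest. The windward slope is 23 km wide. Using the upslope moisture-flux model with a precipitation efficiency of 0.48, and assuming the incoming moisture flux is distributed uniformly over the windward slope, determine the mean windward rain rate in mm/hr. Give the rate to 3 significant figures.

R ≈ 28.4 mm/hr

Incoming column moisture flux per unit ridge length: F = V × PW = 6.86 × 55.1 = 377.986 mm·m/s.
Spread over the 23 km slope with efficiency ε = 0.48: R = ε·F/W = 0.48 × 377.986 / 23000 m = 7.888e-03 mm/s.
R = 7.888e-03 × 3600 = 28.4 mm/hr.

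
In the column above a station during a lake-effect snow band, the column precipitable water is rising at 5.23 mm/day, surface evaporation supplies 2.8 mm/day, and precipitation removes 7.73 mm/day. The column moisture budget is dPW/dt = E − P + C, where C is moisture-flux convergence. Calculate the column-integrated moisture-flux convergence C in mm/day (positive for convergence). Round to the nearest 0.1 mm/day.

dPW/dt = +5.23 mm/day.
C = dPW/dt − E + P = (+5.23) − 2.8 + 7.73 = 10.2 mm/day.

C ≈ 10.2 mm/day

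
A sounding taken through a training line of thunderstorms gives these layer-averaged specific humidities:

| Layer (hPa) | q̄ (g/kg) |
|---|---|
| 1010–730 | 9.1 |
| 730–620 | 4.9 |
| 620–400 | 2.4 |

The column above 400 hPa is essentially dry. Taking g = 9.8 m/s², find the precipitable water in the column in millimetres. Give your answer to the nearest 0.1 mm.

PW ≈ 36.9 mm

Precipitable water is the column-integrated vapour mass per unit area: PW = (1/g) Σ q̄ Δp, with q in kg/kg and Δp in Pa (1 kg/m² of water = 1 mm).
Layer 1010–730 hPa: Δp = 280 hPa = 28000 Pa, q̄ = 0.0091 kg/kg → 0.0091 × 28000 / 9.8 = 26.00 mm
Layer 730–620 hPa: Δp = 110 hPa = 11000 Pa, q̄ = 0.0049 kg/kg → 0.0049 × 11000 / 9.8 = 5.50 mm
Layer 620–400 hPa: Δp = 220 hPa = 22000 Pa, q̄ = 0.0024 kg/kg → 0.0024 × 22000 / 9.8 = 5.39 mm
PW = 26.00 + 5.50 + 5.39 = 36.89 ≈ 36.9 mm.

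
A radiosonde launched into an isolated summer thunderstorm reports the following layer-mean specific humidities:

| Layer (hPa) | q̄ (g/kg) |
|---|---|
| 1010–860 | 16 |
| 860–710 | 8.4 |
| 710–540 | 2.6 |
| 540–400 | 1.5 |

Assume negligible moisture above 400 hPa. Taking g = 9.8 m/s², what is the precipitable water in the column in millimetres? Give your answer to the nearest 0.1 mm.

Precipitable water is the column-integrated vapour mass per unit area: PW = (1/g) Σ q̄ Δp, with q in kg/kg and Δp in Pa (1 kg/m² of water = 1 mm).
Layer 1010–860 hPa: Δp = 150 hPa = 15000 Pa, q̄ = 0.016 kg/kg → 0.016 × 15000 / 9.8 = 24.49 mm
Layer 860–710 hPa: Δp = 150 hPa = 15000 Pa, q̄ = 0.0084 kg/kg → 0.0084 × 15000 / 9.8 = 12.86 mm
Layer 710–540 hPa: Δp = 170 hPa = 17000 Pa, q̄ = 0.0026 kg/kg → 0.0026 × 17000 / 9.8 = 4.51 mm
Layer 540–400 hPa: Δp = 140 hPa = 14000 Pa, q̄ = 0.0015 kg/kg → 0.0015 × 14000 / 9.8 = 2.14 mm
PW = 24.49 + 12.86 + 4.51 + 2.14 = 44.00 ≈ 44.0 mm.

PW ≈ 44.0 mm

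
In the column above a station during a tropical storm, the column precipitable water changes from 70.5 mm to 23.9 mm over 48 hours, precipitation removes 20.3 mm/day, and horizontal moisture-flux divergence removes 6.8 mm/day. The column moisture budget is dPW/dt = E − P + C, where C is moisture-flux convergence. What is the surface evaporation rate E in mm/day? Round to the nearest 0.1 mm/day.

dPW/dt = (23.9 − 70.5) mm / (48/24 day) = -23.300 mm/day.
E = dPW/dt + P − C = (-23.300) + 20.3 − (-6.8) = 3.8 mm/day.

E ≈ 3.8 mm/day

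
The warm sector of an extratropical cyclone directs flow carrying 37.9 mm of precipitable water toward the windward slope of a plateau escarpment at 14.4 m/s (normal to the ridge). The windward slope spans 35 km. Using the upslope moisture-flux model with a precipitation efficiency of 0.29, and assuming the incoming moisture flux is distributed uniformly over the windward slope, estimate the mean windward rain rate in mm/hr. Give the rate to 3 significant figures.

R ≈ 16.3 mm/hr

Incoming column moisture flux per unit ridge length: F = V × PW = 14.4 × 37.9 = 545.76 mm·m/s.
Spread over the 35 km slope with efficiency ε = 0.29: R = ε·F/W = 0.29 × 545.76 / 35000 m = 4.522e-03 mm/s.
R = 4.522e-03 × 3600 = 16.3 mm/hr.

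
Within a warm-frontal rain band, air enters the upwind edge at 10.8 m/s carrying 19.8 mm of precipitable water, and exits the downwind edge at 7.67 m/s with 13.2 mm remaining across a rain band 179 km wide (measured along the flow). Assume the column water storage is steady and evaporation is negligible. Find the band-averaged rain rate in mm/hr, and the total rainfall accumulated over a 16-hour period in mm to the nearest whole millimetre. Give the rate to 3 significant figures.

R ≈ 2.26 mm/hr; total ≈ 36 mm

Column moisture flux per unit crosswind length is F = V × PW.
Inflow: F_in = 10.8 × 19.8 = 213.84 mm·m/s
Outflow: F_out = 7.67 × 13.2 = 101.244 mm·m/s
Steady-state rate R = (F_in − F_out)/L = (213.84 − 101.244) / 179000 m = 6.290e-04 mm/s.
R = 6.290e-04 × 3600 = 2.26 mm/hr.
Over 16 h: total = 2.26 × 16 = 36.16 ≈ 36 mm.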